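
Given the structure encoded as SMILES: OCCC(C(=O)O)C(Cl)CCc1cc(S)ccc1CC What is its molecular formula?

C15H21ClO3S

Walk through each heavy atom and fill implicit hydrogens from standard valence (C 4, N 3, O 2, S 2, halogen 1); for lowercase aromatic atoms, an aromatic c carries 1 H when it has two neighbours and 0 H with three, and aromatic n carries 0 H:
  atom 1: O, bond orders sum to 1 (valence 2) → 1 H
  atom 2: C, bond orders sum to 2 (valence 4) → 2 H
  atom 3: C, bond orders sum to 2 (valence 4) → 2 H
  atom 4: C, bond orders sum to 3 (valence 4) → 1 H
  atom 5: C, bond orders sum to 4 (valence 4) → 0 H
  atom 6: O, bond orders sum to 2 (valence 2) → 0 H
  atom 7: O, bond orders sum to 1 (valence 2) → 1 H
  atom 8: C, bond orders sum to 3 (valence 4) → 1 H
  atom 9: Cl (halogen, monovalent) → 0 H
  atom 10: C, bond orders sum to 2 (valence 4) → 2 H
  atom 11: C, bond orders sum to 2 (valence 4) → 2 H
  atom 12: aromatic c, 3 neighbours → 0 H
  atom 13: aromatic c, 2 neighbours → 1 H
  atom 14: aromatic c, 3 neighbours → 0 H
  atom 15: S, bond orders sum to 1 (valence 2) → 1 H
  atom 16: aromatic c, 2 neighbours → 1 H
  atom 17: aromatic c, 2 neighbours → 1 H
  atom 18: aromatic c, 3 neighbours → 0 H
  atom 19: C, bond orders sum to 2 (valence 4) → 2 H
  atom 20: C, bond orders sum to 1 (valence 4) → 3 H
Totals → C:15, H:21, Cl:1, O:3, S:1.
In Hill order: C15H21ClO3S.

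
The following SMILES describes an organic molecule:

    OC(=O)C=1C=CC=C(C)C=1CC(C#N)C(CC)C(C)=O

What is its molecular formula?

Walk through each heavy atom and fill implicit hydrogens from standard valence (C 4, N 3, O 2, S 2, halogen 1):
  atom 1: O, bond orders sum to 1 (valence 2) → 1 H
  atom 2: C, bond orders sum to 4 (valence 4) → 0 H
  atom 3: O, bond orders sum to 2 (valence 2) → 0 H
  atom 4: C, bond orders sum to 4 (valence 4) → 0 H
  atom 5: C, bond orders sum to 3 (valence 4) → 1 H
  atom 6: C, bond orders sum to 3 (valence 4) → 1 H
  atom 7: C, bond orders sum to 3 (valence 4) → 1 H
  atom 8: C, bond orders sum to 4 (valence 4) → 0 H
  atom 9: C, bond orders sum to 1 (valence 4) → 3 H
  atom 10: C, bond orders sum to 4 (valence 4) → 0 H
  atom 11: C, bond orders sum to 2 (valence 4) → 2 H
  atom 12: C, bond orders sum to 3 (valence 4) → 1 H
  atom 13: C, bond orders sum to 4 (valence 4) → 0 H
  atom 14: N, bond orders sum to 3 (valence 3) → 0 H
  atom 15: C, bond orders sum to 3 (valence 4) → 1 H
  atom 16: C, bond orders sum to 2 (valence 4) → 2 H
  atom 17: C, bond orders sum to 1 (valence 4) → 3 H
  atom 18: C, bond orders sum to 4 (valence 4) → 0 H
  atom 19: C, bond orders sum to 1 (valence 4) → 3 H
  atom 20: O, bond orders sum to 2 (valence 2) → 0 H
Totals → C:16, H:19, N:1, O:3.
In Hill order: C16H19NO3.

C16H19NO3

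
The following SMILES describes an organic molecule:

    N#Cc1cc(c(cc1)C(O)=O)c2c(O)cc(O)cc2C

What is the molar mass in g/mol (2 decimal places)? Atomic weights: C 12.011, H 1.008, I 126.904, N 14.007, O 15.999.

269.26 g/mol

First, the molecular formula is C15H11NO4 (counting implicit H from valence).
  C: 15 × 12.011 = 180.165
  H: 11 × 1.008 = 11.088
  N: 1 × 14.007 = 14.007
  O: 4 × 15.999 = 63.996
Sum: 15×12.011 + 11×1.008 + 1×14.007 + 4×15.999 = 269.256 → 269.26 g/mol.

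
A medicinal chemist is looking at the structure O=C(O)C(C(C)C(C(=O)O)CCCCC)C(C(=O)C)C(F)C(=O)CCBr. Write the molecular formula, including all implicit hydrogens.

Walk through each heavy atom and fill implicit hydrogens from standard valence (C 4, N 3, O 2, S 2, halogen 1):
  atom 1: O, bond orders sum to 2 (valence 2) → 0 H
  atom 2: C, bond orders sum to 4 (valence 4) → 0 H
  atom 3: O, bond orders sum to 1 (valence 2) → 1 H
  atom 4: C, bond orders sum to 3 (valence 4) → 1 H
  atom 5: C, bond orders sum to 3 (valence 4) → 1 H
  atom 6: C, bond orders sum to 1 (valence 4) → 3 H
  atom 7: C, bond orders sum to 3 (valence 4) → 1 H
  atom 8: C, bond orders sum to 4 (valence 4) → 0 H
  atom 9: O, bond orders sum to 2 (valence 2) → 0 H
  atom 10: O, bond orders sum to 1 (valence 2) → 1 H
  atom 11: C, bond orders sum to 2 (valence 4) → 2 H
  atom 12: C, bond orders sum to 2 (valence 4) → 2 H
  atom 13: C, bond orders sum to 2 (valence 4) → 2 H
  atom 14: C, bond orders sum to 2 (valence 4) → 2 H
  atom 15: C, bond orders sum to 1 (valence 4) → 3 H
  atom 16: C, bond orders sum to 3 (valence 4) → 1 H
  atom 17: C, bond orders sum to 4 (valence 4) → 0 H
  atom 18: O, bond orders sum to 2 (valence 2) → 0 H
  atom 19: C, bond orders sum to 1 (valence 4) → 3 H
  atom 20: C, bond orders sum to 3 (valence 4) → 1 H
  atom 21: F (halogen, monovalent) → 0 H
  atom 22: C, bond orders sum to 4 (valence 4) → 0 H
  atom 23: O, bond orders sum to 2 (valence 2) → 0 H
  atom 24: C, bond orders sum to 2 (valence 4) → 2 H
  atom 25: C, bond orders sum to 2 (valence 4) → 2 H
  atom 26: Br (halogen, monovalent) → 0 H
Totals → C:18, H:28, Br:1, F:1, O:6.

C18H28BrFO6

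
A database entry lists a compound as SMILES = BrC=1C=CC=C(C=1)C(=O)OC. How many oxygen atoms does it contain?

2

Scan the SMILES for O atoms (remember two-letter symbols like Cl and Br are single atoms).
Oxygen count: 2.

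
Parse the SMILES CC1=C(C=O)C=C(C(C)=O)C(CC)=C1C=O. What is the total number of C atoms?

13

Count every carbon token in the SMILES (each C, including those in ring-closure positions and inside branches).
Carbon count: 13.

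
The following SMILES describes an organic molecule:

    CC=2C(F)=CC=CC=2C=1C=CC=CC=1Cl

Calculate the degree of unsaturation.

Degree of unsaturation = (number of rings) + (number of π bonds).
Ring closures in the SMILES: 2.
π bonds: 6 double bonds (each 1 DoU) → 6 DoU from unsaturation.
Total DoU = 2 + 6 = 8.

8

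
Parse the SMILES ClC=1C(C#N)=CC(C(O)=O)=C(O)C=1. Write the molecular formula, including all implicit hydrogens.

Walk through each heavy atom and fill implicit hydrogens from standard valence (C 4, N 3, O 2, S 2, halogen 1):
  atom 1: Cl (halogen, monovalent) → 0 H
  atom 2: C, bond orders sum to 4 (valence 4) → 0 H
  atom 3: C, bond orders sum to 4 (valence 4) → 0 H
  atom 4: C, bond orders sum to 4 (valence 4) → 0 H
  atom 5: N, bond orders sum to 3 (valence 3) → 0 H
  atom 6: C, bond orders sum to 3 (valence 4) → 1 H
  atom 7: C, bond orders sum to 4 (valence 4) → 0 H
  atom 8: C, bond orders sum to 4 (valence 4) → 0 H
  atom 9: O, bond orders sum to 1 (valence 2) → 1 H
  atom 10: O, bond orders sum to 2 (valence 2) → 0 H
  atom 11: C, bond orders sum to 4 (valence 4) → 0 H
  atom 12: O, bond orders sum to 1 (valence 2) → 1 H
  atom 13: C, bond orders sum to 3 (valence 4) → 1 H
Totals → C:8, H:4, Cl:1, N:1, O:3.

C8H4ClNO3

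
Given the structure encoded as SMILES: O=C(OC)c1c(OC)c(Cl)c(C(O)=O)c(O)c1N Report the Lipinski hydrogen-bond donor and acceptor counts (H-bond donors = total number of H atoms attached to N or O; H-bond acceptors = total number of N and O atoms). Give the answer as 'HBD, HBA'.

Donors: find every N or O and count the H atoms it carries.
  atom 1 (O): bond orders sum to 2 → 0 H
  atom 3 (O): bond orders sum to 2 → 0 H
  atom 7 (O): bond orders sum to 2 → 0 H
  atom 13 (O): bond orders sum to 1 → 1 H
  atom 14 (O): bond orders sum to 2 → 0 H
  atom 16 (O): bond orders sum to 1 → 1 H
  atom 18 (N): bond orders sum to 1 → 2 H
Lipinski HBD = 4.
Acceptors: N atoms = 1, O atoms = 6 → HBA = 7.

4, 7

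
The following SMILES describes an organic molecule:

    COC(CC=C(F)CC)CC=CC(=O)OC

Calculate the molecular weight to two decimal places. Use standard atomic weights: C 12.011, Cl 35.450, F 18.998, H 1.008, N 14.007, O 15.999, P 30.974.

230.28 g/mol

First, the molecular formula is C12H19FO3 (counting implicit H from valence).
  C: 12 × 12.011 = 144.132
  F: 1 × 18.998 = 18.998
  H: 19 × 1.008 = 19.152
  O: 3 × 15.999 = 47.997
Sum: 12×12.011 + 1×18.998 + 19×1.008 + 3×15.999 = 230.279 → 230.28 g/mol.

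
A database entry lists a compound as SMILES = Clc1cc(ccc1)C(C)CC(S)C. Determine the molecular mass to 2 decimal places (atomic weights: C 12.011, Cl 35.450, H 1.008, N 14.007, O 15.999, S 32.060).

214.75 g/mol

First, the molecular formula is C11H15ClS (counting implicit H from valence).
  C: 11 × 12.011 = 132.121
  Cl: 1 × 35.450 = 35.450
  H: 15 × 1.008 = 15.120
  S: 1 × 32.060 = 32.060
Sum: 11×12.011 + 1×35.450 + 15×1.008 + 1×32.060 = 214.751 → 214.75 g/mol.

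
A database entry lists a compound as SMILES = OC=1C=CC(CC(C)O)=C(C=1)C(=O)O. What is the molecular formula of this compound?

C10H12O4

Walk through each heavy atom and fill implicit hydrogens from standard valence (C 4, N 3, O 2, S 2, halogen 1):
  atom 1: O, bond orders sum to 1 (valence 2) → 1 H
  atom 2: C, bond orders sum to 4 (valence 4) → 0 H
  atom 3: C, bond orders sum to 3 (valence 4) → 1 H
  atom 4: C, bond orders sum to 3 (valence 4) → 1 H
  atom 5: C, bond orders sum to 4 (valence 4) → 0 H
  atom 6: C, bond orders sum to 2 (valence 4) → 2 H
  atom 7: C, bond orders sum to 3 (valence 4) → 1 H
  atom 8: C, bond orders sum to 1 (valence 4) → 3 H
  atom 9: O, bond orders sum to 1 (valence 2) → 1 H
  atom 10: C, bond orders sum to 4 (valence 4) → 0 H
  atom 11: C, bond orders sum to 3 (valence 4) → 1 H
  atom 12: C, bond orders sum to 4 (valence 4) → 0 H
  atom 13: O, bond orders sum to 2 (valence 2) → 0 H
  atom 14: O, bond orders sum to 1 (valence 2) → 1 H
Totals → C:10, H:12, O:4.
In Hill order: C10H12O4.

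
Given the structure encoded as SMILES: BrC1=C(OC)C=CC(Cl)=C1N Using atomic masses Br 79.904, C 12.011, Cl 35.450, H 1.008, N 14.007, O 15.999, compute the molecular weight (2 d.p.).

First, the molecular formula is C7H7BrClNO (counting implicit H from valence).
  Br: 1 × 79.904 = 79.904
  C: 7 × 12.011 = 84.077
  Cl: 1 × 35.450 = 35.450
  H: 7 × 1.008 = 7.056
  N: 1 × 14.007 = 14.007
  O: 1 × 15.999 = 15.999
Sum: 1×79.904 + 7×12.011 + 1×35.450 + 7×1.008 + 1×14.007 + 1×15.999 = 236.493 → 236.49 g/mol.

236.49 g/mol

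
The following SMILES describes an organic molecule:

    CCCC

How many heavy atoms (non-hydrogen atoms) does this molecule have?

4

Every atom symbol written in the SMILES (organic subset) is one heavy atom; implicit H are not written.
Heavy atoms by element → C:4.
Total: 4.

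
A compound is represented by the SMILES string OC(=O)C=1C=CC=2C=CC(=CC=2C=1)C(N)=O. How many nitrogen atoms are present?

Scan the SMILES for N atoms (remember two-letter symbols like Cl and Br are single atoms).
Nitrogen count: 1.

1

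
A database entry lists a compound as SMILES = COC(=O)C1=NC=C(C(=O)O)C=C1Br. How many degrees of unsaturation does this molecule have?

Molecular formula: C8H6BrNO4.
DoU = (2C + 2 + N − H − X) / 2, where X is the halogen count and O/S are ignored.
    = (2·8 + 2 + 1 − 6 − 1) / 2 = 12 / 2 = 6.

6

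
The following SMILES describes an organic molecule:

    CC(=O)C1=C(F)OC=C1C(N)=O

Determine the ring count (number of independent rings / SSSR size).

In SMILES, each pair of matching ring-closure digits denotes one ring-closing bond; the number of such bonds equals the number of independent rings.
Ring-closure bonds here: 1.

1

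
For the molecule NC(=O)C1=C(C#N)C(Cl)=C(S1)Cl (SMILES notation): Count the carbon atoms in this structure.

Count every carbon token in the SMILES (each C, including those in ring-closure positions and inside branches).
Carbon count: 6.

6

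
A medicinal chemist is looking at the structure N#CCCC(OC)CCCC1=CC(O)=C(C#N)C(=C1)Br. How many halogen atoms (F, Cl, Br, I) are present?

Halogen atoms appear at heavy-atom position 20 (1×Br).
Other groups present: 1 ether, 1 hydroxyl, 2 nitrile.
Halogen count: 1.

1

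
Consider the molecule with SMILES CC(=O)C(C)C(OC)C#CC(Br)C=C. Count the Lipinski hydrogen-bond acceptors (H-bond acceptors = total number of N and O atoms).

N atoms: 0; O atoms: 2.
Lipinski HBA = 0 + 2 = 2.

2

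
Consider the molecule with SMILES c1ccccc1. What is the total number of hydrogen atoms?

6

Walk through each heavy atom and fill implicit hydrogens from standard valence (C 4, N 3, O 2, S 2, halogen 1); for lowercase aromatic atoms, an aromatic c carries 1 H when it has two neighbours and 0 H with three, and aromatic n carries 0 H:
  atom 1: aromatic c, 2 neighbours → 1 H
  atom 2: aromatic c, 2 neighbours → 1 H
  atom 3: aromatic c, 2 neighbours → 1 H
  atom 4: aromatic c, 2 neighbours → 1 H
  atom 5: aromatic c, 2 neighbours → 1 H
  atom 6: aromatic c, 2 neighbours → 1 H
Total hydrogens: 6.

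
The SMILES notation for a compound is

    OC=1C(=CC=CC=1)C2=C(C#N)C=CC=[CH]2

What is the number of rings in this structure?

2

In SMILES, each pair of matching ring-closure digits denotes one ring-closing bond; the number of such bonds equals the number of independent rings.
Ring-closure bonds here: 2.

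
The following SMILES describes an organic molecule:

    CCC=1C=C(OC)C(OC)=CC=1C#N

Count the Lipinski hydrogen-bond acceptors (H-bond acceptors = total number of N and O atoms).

3

N atoms: 1; O atoms: 2.
Lipinski HBA = 1 + 2 = 3.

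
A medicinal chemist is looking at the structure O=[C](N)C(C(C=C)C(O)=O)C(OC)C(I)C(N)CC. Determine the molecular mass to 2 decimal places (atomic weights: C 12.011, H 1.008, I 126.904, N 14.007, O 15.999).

First, the molecular formula is C12H21IN2O4 (counting implicit H from valence).
  C: 12 × 12.011 = 144.132
  H: 21 × 1.008 = 21.168
  I: 1 × 126.904 = 126.904
  N: 2 × 14.007 = 28.014
  O: 4 × 15.999 = 63.996
Sum: 12×12.011 + 21×1.008 + 1×126.904 + 2×14.007 + 4×15.999 = 384.214 → 384.21 g/mol.

384.21 g/mol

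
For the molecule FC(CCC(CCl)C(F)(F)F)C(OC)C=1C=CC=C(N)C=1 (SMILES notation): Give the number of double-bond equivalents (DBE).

Degree of unsaturation = (number of rings) + (number of π bonds).
Ring closures in the SMILES: 1.
π bonds: 3 double bonds (each 1 DoU) → 3 DoU from unsaturation.
Total DoU = 1 + 3 = 4.

4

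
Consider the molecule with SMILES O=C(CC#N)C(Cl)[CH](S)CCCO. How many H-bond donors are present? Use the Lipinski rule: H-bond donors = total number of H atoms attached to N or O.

Donors: find every N or O and count the H atoms it carries.
  atom 1 (O): bond orders sum to 2 → 0 H
  atom 5 (N): bond orders sum to 3 → 0 H
  atom 13 (O): bond orders sum to 1 → 1 H
Lipinski HBD = 1.

1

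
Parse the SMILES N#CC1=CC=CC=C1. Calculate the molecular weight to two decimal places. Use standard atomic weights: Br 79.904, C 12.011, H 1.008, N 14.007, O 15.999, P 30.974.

First, the molecular formula is C7H5N (counting implicit H from valence).
  C: 7 × 12.011 = 84.077
  H: 5 × 1.008 = 5.040
  N: 1 × 14.007 = 14.007
Sum: 7×12.011 + 5×1.008 + 1×14.007 = 103.124 → 103.12 g/mol.

103.12 g/mol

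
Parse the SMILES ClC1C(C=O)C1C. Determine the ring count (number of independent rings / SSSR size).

1

In SMILES, each pair of matching ring-closure digits denotes one ring-closing bond; the number of such bonds equals the number of independent rings.
Ring-closure bonds here: 1.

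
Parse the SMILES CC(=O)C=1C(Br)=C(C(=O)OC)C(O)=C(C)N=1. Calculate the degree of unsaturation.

6

Degree of unsaturation = (number of rings) + (number of π bonds).
Ring closures in the SMILES: 1.
π bonds: 5 double bonds (each 1 DoU) → 5 DoU from unsaturation.
Total DoU = 1 + 5 = 6.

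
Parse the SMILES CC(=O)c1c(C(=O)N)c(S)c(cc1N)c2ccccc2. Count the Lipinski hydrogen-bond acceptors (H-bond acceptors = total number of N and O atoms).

N atoms: 2; O atoms: 2.
Lipinski HBA = 2 + 2 = 4.

4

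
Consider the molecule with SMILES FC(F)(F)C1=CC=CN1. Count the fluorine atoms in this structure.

3

Scan the SMILES for F atoms (remember two-letter symbols like Cl and Br are single atoms).
Fluorine count: 3.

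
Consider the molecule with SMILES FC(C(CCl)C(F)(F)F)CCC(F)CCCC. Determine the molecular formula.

Walk through each heavy atom and fill implicit hydrogens from standard valence (C 4, N 3, O 2, S 2, halogen 1):
  atom 1: F (halogen, monovalent) → 0 H
  atom 2: C, bond orders sum to 3 (valence 4) → 1 H
  atom 3: C, bond orders sum to 3 (valence 4) → 1 H
  atom 4: C, bond orders sum to 2 (valence 4) → 2 H
  atom 5: Cl (halogen, monovalent) → 0 H
  atom 6: C, bond orders sum to 4 (valence 4) → 0 H
  atom 7: F (halogen, monovalent) → 0 H
  atom 8: F (halogen, monovalent) → 0 H
  atom 9: F (halogen, monovalent) → 0 H
  atom 10: C, bond orders sum to 2 (valence 4) → 2 H
  atom 11: C, bond orders sum to 2 (valence 4) → 2 H
  atom 12: C, bond orders sum to 3 (valence 4) → 1 H
  atom 13: F (halogen, monovalent) → 0 H
  atom 14: C, bond orders sum to 2 (valence 4) → 2 H
  atom 15: C, bond orders sum to 2 (valence 4) → 2 H
  atom 16: C, bond orders sum to 2 (valence 4) → 2 H
  atom 17: C, bond orders sum to 1 (valence 4) → 3 H
Totals → C:11, H:18, Cl:1, F:5.
In Hill order: C11H18ClF5.

C11H18ClF5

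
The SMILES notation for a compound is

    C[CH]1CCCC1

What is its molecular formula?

Walk through each heavy atom and fill implicit hydrogens from standard valence (C 4, N 3, O 2, S 2, halogen 1):
  atom 1: C, bond orders sum to 1 (valence 4) → 3 H
  atom 2: C with explicit H count 1
  atom 3: C, bond orders sum to 2 (valence 4) → 2 H
  atom 4: C, bond orders sum to 2 (valence 4) → 2 H
  atom 5: C, bond orders sum to 2 (valence 4) → 2 H
  atom 6: C, bond orders sum to 2 (valence 4) → 2 H
Totals → C:6, H:12.

C6H12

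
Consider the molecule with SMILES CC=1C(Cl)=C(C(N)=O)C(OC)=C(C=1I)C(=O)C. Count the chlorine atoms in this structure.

1

Scan the SMILES for Cl atoms (remember two-letter symbols like Cl and Br are single atoms).
Chlorine count: 1.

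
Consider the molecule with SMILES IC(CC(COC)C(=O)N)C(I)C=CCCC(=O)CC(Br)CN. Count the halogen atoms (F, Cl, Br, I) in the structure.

Halogen atoms appear at heavy-atom positions 1, 12, 21 (1×Br, 2×I).
Other groups present: 1 alkene, 1 amide, 1 ether, 1 ketone, 1 primary amine.
Halogen count: 3.

3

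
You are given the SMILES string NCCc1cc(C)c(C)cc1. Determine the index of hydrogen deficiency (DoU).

Molecular formula: C10H15N.
DoU = (2C + 2 + N − H − X) / 2, where X is the halogen count and O/S are ignored.
    = (2·10 + 2 + 1 − 15 − 0) / 2 = 8 / 2 = 4.

4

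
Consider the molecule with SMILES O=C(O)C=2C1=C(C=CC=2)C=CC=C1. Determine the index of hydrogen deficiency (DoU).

8

Molecular formula: C11H8O2.
DoU = (2C + 2 + N − H − X) / 2, where X is the halogen count and O/S are ignored.
    = (2·11 + 2 + 0 − 8 − 0) / 2 = 16 / 2 = 8.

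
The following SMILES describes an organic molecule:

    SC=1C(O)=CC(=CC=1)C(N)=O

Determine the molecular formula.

Walk through each heavy atom and fill implicit hydrogens from standard valence (C 4, N 3, O 2, S 2, halogen 1):
  atom 1: S, bond orders sum to 1 (valence 2) → 1 H
  atom 2: C, bond orders sum to 4 (valence 4) → 0 H
  atom 3: C, bond orders sum to 4 (valence 4) → 0 H
  atom 4: O, bond orders sum to 1 (valence 2) → 1 H
  atom 5: C, bond orders sum to 3 (valence 4) → 1 H
  atom 6: C, bond orders sum to 4 (valence 4) → 0 H
  atom 7: C, bond orders sum to 3 (valence 4) → 1 H
  atom 8: C, bond orders sum to 3 (valence 4) → 1 H
  atom 9: C, bond orders sum to 4 (valence 4) → 0 H
  atom 10: N, bond orders sum to 1 (valence 3) → 2 H
  atom 11: O, bond orders sum to 2 (valence 2) → 0 H
Totals → C:7, H:7, N:1, O:2, S:1.

C7H7NO2S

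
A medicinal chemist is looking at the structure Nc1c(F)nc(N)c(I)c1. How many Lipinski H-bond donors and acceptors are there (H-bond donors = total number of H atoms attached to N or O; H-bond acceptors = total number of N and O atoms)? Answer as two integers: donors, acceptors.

4, 3

Donors: find every N or O and count the H atoms it carries.
  atom 1 (N): bond orders sum to 1 → 2 H
  atom 5 (N): bond orders sum to 3 → 0 H
  atom 7 (N): bond orders sum to 1 → 2 H
Lipinski HBD = 4.
Acceptors: N atoms = 3, O atoms = 0 → HBA = 3.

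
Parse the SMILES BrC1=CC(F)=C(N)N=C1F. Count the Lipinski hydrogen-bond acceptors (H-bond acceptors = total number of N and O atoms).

N atoms: 2; O atoms: 0.
Lipinski HBA = 2 + 0 = 2.

2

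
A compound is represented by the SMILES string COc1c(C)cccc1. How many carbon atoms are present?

Count every carbon token in the SMILES (each C, including those in ring-closure positions and inside branches).
Carbon count: 8.

8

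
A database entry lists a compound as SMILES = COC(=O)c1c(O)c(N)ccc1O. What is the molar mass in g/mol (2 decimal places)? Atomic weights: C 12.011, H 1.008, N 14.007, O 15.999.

183.16 g/mol

First, the molecular formula is C8H9NO4 (counting implicit H from valence).
  C: 8 × 12.011 = 96.088
  H: 9 × 1.008 = 9.072
  N: 1 × 14.007 = 14.007
  O: 4 × 15.999 = 63.996
Sum: 8×12.011 + 9×1.008 + 1×14.007 + 4×15.999 = 183.163 → 183.16 g/mol.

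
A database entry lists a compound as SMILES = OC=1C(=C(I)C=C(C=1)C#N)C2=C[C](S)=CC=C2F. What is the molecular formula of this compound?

Walk through each heavy atom and fill implicit hydrogens from standard valence (C 4, N 3, O 2, S 2, halogen 1):
  atom 1: O, bond orders sum to 1 (valence 2) → 1 H
  atom 2: C, bond orders sum to 4 (valence 4) → 0 H
  atom 3: C, bond orders sum to 4 (valence 4) → 0 H
  atom 4: C, bond orders sum to 4 (valence 4) → 0 H
  atom 5: I (halogen, monovalent) → 0 H
  atom 6: C, bond orders sum to 3 (valence 4) → 1 H
  atom 7: C, bond orders sum to 4 (valence 4) → 0 H
  atom 8: C, bond orders sum to 3 (valence 4) → 1 H
  atom 9: C, bond orders sum to 4 (valence 4) → 0 H
  atom 10: N, bond orders sum to 3 (valence 3) → 0 H
  atom 11: C, bond orders sum to 4 (valence 4) → 0 H
  atom 12: C, bond orders sum to 3 (valence 4) → 1 H
  atom 13: C with explicit H count 0
  atom 14: S, bond orders sum to 1 (valence 2) → 1 H
  atom 15: C, bond orders sum to 3 (valence 4) → 1 H
  atom 16: C, bond orders sum to 3 (valence 4) → 1 H
  atom 17: C, bond orders sum to 4 (valence 4) → 0 H
  atom 18: F (halogen, monovalent) → 0 H
Totals → C:13, H:7, F:1, I:1, N:1, O:1, S:1.
In Hill order: C13H7FINOS.

C13H7FINOS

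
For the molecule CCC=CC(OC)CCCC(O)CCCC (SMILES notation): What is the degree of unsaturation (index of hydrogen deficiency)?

Degree of unsaturation = (number of rings) + (number of π bonds).
Ring closures in the SMILES: 0.
π bonds: 1 double bond (each 1 DoU) → 1 DoU from unsaturation.
Total DoU = 0 + 1 = 1.

1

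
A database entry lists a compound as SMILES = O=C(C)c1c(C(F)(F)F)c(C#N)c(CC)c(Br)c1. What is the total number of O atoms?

Scan the SMILES for O atoms (remember two-letter symbols like Cl and Br are single atoms).
Oxygen count: 1.

1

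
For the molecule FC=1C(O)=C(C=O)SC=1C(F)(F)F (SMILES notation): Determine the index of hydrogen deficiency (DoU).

Molecular formula: C6H2F4O2S.
DoU = (2C + 2 + N − H − X) / 2, where X is the halogen count and O/S are ignored.
    = (2·6 + 2 + 0 − 2 − 4) / 2 = 8 / 2 = 4.

4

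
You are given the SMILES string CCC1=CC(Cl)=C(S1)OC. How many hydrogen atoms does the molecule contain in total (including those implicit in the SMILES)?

Walk through each heavy atom and fill implicit hydrogens from standard valence (C 4, N 3, O 2, S 2, halogen 1):
  atom 1: C, bond orders sum to 1 (valence 4) → 3 H
  atom 2: C, bond orders sum to 2 (valence 4) → 2 H
  atom 3: C, bond orders sum to 4 (valence 4) → 0 H
  atom 4: C, bond orders sum to 3 (valence 4) → 1 H
  atom 5: C, bond orders sum to 4 (valence 4) → 0 H
  atom 6: Cl (halogen, monovalent) → 0 H
  atom 7: C, bond orders sum to 4 (valence 4) → 0 H
  atom 8: S, bond orders sum to 2 (valence 2) → 0 H
  atom 9: O, bond orders sum to 2 (valence 2) → 0 H
  atom 10: C, bond orders sum to 1 (valence 4) → 3 H
Total hydrogens: 9.

9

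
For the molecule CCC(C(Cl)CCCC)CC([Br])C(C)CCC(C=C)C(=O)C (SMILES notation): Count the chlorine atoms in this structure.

1

Scan the SMILES for Cl atoms (remember two-letter symbols like Cl and Br are single atoms).
Chlorine count: 1.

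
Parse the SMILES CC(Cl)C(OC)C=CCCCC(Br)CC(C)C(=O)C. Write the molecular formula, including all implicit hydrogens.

Walk through each heavy atom and fill implicit hydrogens from standard valence (C 4, N 3, O 2, S 2, halogen 1):
  atom 1: C, bond orders sum to 1 (valence 4) → 3 H
  atom 2: C, bond orders sum to 3 (valence 4) → 1 H
  atom 3: Cl (halogen, monovalent) → 0 H
  atom 4: C, bond orders sum to 3 (valence 4) → 1 H
  atom 5: O, bond orders sum to 2 (valence 2) → 0 H
  atom 6: C, bond orders sum to 1 (valence 4) → 3 H
  atom 7: C, bond orders sum to 3 (valence 4) → 1 H
  atom 8: C, bond orders sum to 3 (valence 4) → 1 H
  atom 9: C, bond orders sum to 2 (valence 4) → 2 H
  atom 10: C, bond orders sum to 2 (valence 4) → 2 H
  atom 11: C, bond orders sum to 2 (valence 4) → 2 H
  atom 12: C, bond orders sum to 3 (valence 4) → 1 H
  atom 13: Br (halogen, monovalent) → 0 H
  atom 14: C, bond orders sum to 2 (valence 4) → 2 H
  atom 15: C, bond orders sum to 3 (valence 4) → 1 H
  atom 16: C, bond orders sum to 1 (valence 4) → 3 H
  atom 17: C, bond orders sum to 4 (valence 4) → 0 H
  atom 18: O, bond orders sum to 2 (valence 2) → 0 H
  atom 19: C, bond orders sum to 1 (valence 4) → 3 H
Totals → C:15, H:26, Br:1, Cl:1, O:2.
In Hill order: C15H26BrClO2.

C15H26BrClO2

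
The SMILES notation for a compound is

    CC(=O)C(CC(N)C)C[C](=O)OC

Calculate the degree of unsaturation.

2

Degree of unsaturation = (number of rings) + (number of π bonds).
Ring closures in the SMILES: 0.
π bonds: 2 double bonds (each 1 DoU) → 2 DoU from unsaturation.
Total DoU = 0 + 2 = 2.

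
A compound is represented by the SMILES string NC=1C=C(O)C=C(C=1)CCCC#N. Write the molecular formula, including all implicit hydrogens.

C10H12N2O

Walk through each heavy atom and fill implicit hydrogens from standard valence (C 4, N 3, O 2, S 2, halogen 1):
  atom 1: N, bond orders sum to 1 (valence 3) → 2 H
  atom 2: C, bond orders sum to 4 (valence 4) → 0 H
  atom 3: C, bond orders sum to 3 (valence 4) → 1 H
  atom 4: C, bond orders sum to 4 (valence 4) → 0 H
  atom 5: O, bond orders sum to 1 (valence 2) → 1 H
  atom 6: C, bond orders sum to 3 (valence 4) → 1 H
  atom 7: C, bond orders sum to 4 (valence 4) → 0 H
  atom 8: C, bond orders sum to 3 (valence 4) → 1 H
  atom 9: C, bond orders sum to 2 (valence 4) → 2 H
  atom 10: C, bond orders sum to 2 (valence 4) → 2 H
  atom 11: C, bond orders sum to 2 (valence 4) → 2 H
  atom 12: C, bond orders sum to 4 (valence 4) → 0 H
  atom 13: N, bond orders sum to 3 (valence 3) → 0 H
Totals → C:10, H:12, N:2, O:1.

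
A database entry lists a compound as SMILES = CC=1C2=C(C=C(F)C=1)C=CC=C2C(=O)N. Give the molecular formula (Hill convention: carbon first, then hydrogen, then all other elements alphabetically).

Walk through each heavy atom and fill implicit hydrogens from standard valence (C 4, N 3, O 2, S 2, halogen 1):
  atom 1: C, bond orders sum to 1 (valence 4) → 3 H
  atom 2: C, bond orders sum to 4 (valence 4) → 0 H
  atom 3: C, bond orders sum to 4 (valence 4) → 0 H
  atom 4: C, bond orders sum to 4 (valence 4) → 0 H
  atom 5: C, bond orders sum to 3 (valence 4) → 1 H
  atom 6: C, bond orders sum to 4 (valence 4) → 0 H
  atom 7: F (halogen, monovalent) → 0 H
  atom 8: C, bond orders sum to 3 (valence 4) → 1 H
  atom 9: C, bond orders sum to 3 (valence 4) → 1 H
  atom 10: C, bond orders sum to 3 (valence 4) → 1 H
  atom 11: C, bond orders sum to 3 (valence 4) → 1 H
  atom 12: C, bond orders sum to 4 (valence 4) → 0 H
  atom 13: C, bond orders sum to 4 (valence 4) → 0 H
  atom 14: O, bond orders sum to 2 (valence 2) → 0 H
  atom 15: N, bond orders sum to 1 (valence 3) → 2 H
Totals → C:12, H:10, F:1, N:1, O:1.

C12H10FNO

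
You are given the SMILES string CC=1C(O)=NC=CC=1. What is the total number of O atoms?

Scan the SMILES for O atoms (remember two-letter symbols like Cl and Br are single atoms).
Oxygen count: 1.

1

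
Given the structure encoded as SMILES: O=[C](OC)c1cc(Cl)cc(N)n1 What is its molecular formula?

C7H7ClN2O2

Walk through each heavy atom and fill implicit hydrogens from standard valence (C 4, N 3, O 2, S 2, halogen 1); for lowercase aromatic atoms, an aromatic c carries 1 H when it has two neighbours and 0 H with three, and aromatic n carries 0 H:
  atom 1: O, bond orders sum to 2 (valence 2) → 0 H
  atom 2: C with explicit H count 0
  atom 3: O, bond orders sum to 2 (valence 2) → 0 H
  atom 4: C, bond orders sum to 1 (valence 4) → 3 H
  atom 5: aromatic c, 3 neighbours → 0 H
  atom 6: aromatic c, 2 neighbours → 1 H
  atom 7: aromatic c, 3 neighbours → 0 H
  atom 8: Cl (halogen, monovalent) → 0 H
  atom 9: aromatic c, 2 neighbours → 1 H
  atom 10: aromatic c, 3 neighbours → 0 H
  atom 11: N, bond orders sum to 1 (valence 3) → 2 H
  atom 12: aromatic n, 2 neighbours → 0 H
Totals → C:7, H:7, Cl:1, N:2, O:2.
In Hill order: C7H7ClN2O2.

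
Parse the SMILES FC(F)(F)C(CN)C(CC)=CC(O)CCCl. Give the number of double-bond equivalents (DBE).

1

Degree of unsaturation = (number of rings) + (number of π bonds).
Ring closures in the SMILES: 0.
π bonds: 1 double bond (each 1 DoU) → 1 DoU from unsaturation.
Total DoU = 0 + 1 = 1.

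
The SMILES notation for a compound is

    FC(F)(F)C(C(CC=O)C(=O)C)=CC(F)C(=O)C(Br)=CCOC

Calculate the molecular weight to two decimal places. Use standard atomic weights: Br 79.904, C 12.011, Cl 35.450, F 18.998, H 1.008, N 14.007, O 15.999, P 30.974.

First, the molecular formula is C14H15BrF4O4 (counting implicit H from valence).
  Br: 1 × 79.904 = 79.904
  C: 14 × 12.011 = 168.154
  F: 4 × 18.998 = 75.992
  H: 15 × 1.008 = 15.120
  O: 4 × 15.999 = 63.996
Sum: 1×79.904 + 14×12.011 + 4×18.998 + 15×1.008 + 4×15.999 = 403.166 → 403.17 g/mol.

403.17 g/mol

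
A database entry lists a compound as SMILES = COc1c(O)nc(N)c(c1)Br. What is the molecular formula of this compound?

Walk through each heavy atom and fill implicit hydrogens from standard valence (C 4, N 3, O 2, S 2, halogen 1); for lowercase aromatic atoms, an aromatic c carries 1 H when it has two neighbours and 0 H with three, and aromatic n carries 0 H:
  atom 1: C, bond orders sum to 1 (valence 4) → 3 H
  atom 2: O, bond orders sum to 2 (valence 2) → 0 H
  atom 3: aromatic c, 3 neighbours → 0 H
  atom 4: aromatic c, 3 neighbours → 0 H
  atom 5: O, bond orders sum to 1 (valence 2) → 1 H
  atom 6: aromatic n, 2 neighbours → 0 H
  atom 7: aromatic c, 3 neighbours → 0 H
  atom 8: N, bond orders sum to 1 (valence 3) → 2 H
  atom 9: aromatic c, 3 neighbours → 0 H
  atom 10: aromatic c, 2 neighbours → 1 H
  atom 11: Br (halogen, monovalent) → 0 H
Totals → C:6, H:7, Br:1, N:2, O:2.

C6H7BrN2O2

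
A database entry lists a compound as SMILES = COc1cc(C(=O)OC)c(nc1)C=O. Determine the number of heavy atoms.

Every atom symbol written in the SMILES (organic subset) is one heavy atom; implicit H are not written.
Heavy atoms by element → C:9, N:1, O:4.
Total: 14.

14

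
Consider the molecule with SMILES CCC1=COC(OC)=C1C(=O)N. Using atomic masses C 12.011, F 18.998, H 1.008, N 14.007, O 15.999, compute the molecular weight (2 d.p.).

169.18 g/mol

First, the molecular formula is C8H11NO3 (counting implicit H from valence).
  C: 8 × 12.011 = 96.088
  H: 11 × 1.008 = 11.088
  N: 1 × 14.007 = 14.007
  O: 3 × 15.999 = 47.997
Sum: 8×12.011 + 11×1.008 + 1×14.007 + 3×15.999 = 169.180 → 169.18 g/mol.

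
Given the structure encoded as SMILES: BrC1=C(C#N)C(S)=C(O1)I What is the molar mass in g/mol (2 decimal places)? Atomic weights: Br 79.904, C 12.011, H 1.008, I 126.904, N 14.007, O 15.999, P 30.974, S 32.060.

329.94 g/mol

First, the molecular formula is C5HBrINOS (counting implicit H from valence).
  Br: 1 × 79.904 = 79.904
  C: 5 × 12.011 = 60.055
  H: 1 × 1.008 = 1.008
  I: 1 × 126.904 = 126.904
  N: 1 × 14.007 = 14.007
  O: 1 × 15.999 = 15.999
  S: 1 × 32.060 = 32.060
Sum: 1×79.904 + 5×12.011 + 1×1.008 + 1×126.904 + 1×14.007 + 1×15.999 + 1×32.060 = 329.937 → 329.94 g/mol.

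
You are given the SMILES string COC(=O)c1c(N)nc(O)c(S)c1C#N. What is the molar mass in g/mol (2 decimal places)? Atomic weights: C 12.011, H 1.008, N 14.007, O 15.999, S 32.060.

225.22 g/mol

First, the molecular formula is C8H7N3O3S (counting implicit H from valence).
  C: 8 × 12.011 = 96.088
  H: 7 × 1.008 = 7.056
  N: 3 × 14.007 = 42.021
  O: 3 × 15.999 = 47.997
  S: 1 × 32.060 = 32.060
Sum: 8×12.011 + 7×1.008 + 3×14.007 + 3×15.999 + 1×32.060 = 225.222 → 225.22 g/mol.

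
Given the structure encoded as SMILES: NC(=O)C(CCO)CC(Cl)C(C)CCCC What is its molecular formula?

Walk through each heavy atom and fill implicit hydrogens from standard valence (C 4, N 3, O 2, S 2, halogen 1):
  atom 1: N, bond orders sum to 1 (valence 3) → 2 H
  atom 2: C, bond orders sum to 4 (valence 4) → 0 H
  atom 3: O, bond orders sum to 2 (valence 2) → 0 H
  atom 4: C, bond orders sum to 3 (valence 4) → 1 H
  atom 5: C, bond orders sum to 2 (valence 4) → 2 H
  atom 6: C, bond orders sum to 2 (valence 4) → 2 H
  atom 7: O, bond orders sum to 1 (valence 2) → 1 H
  atom 8: C, bond orders sum to 2 (valence 4) → 2 H
  atom 9: C, bond orders sum to 3 (valence 4) → 1 H
  atom 10: Cl (halogen, monovalent) → 0 H
  atom 11: C, bond orders sum to 3 (valence 4) → 1 H
  atom 12: C, bond orders sum to 1 (valence 4) → 3 H
  atom 13: C, bond orders sum to 2 (valence 4) → 2 H
  atom 14: C, bond orders sum to 2 (valence 4) → 2 H
  atom 15: C, bond orders sum to 2 (valence 4) → 2 H
  atom 16: C, bond orders sum to 1 (valence 4) → 3 H
Totals → C:12, H:24, Cl:1, N:1, O:2.
In Hill order: C12H24ClNO2.

C12H24ClNO2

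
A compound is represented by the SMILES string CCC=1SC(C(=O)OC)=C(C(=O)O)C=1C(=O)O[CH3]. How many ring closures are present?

In SMILES, each pair of matching ring-closure digits denotes one ring-closing bond; the number of such bonds equals the number of independent rings.
Ring-closure bonds here: 1.

1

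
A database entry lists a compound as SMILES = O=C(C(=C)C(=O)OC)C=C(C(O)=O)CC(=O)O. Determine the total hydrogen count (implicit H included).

10

Walk through each heavy atom and fill implicit hydrogens from standard valence (C 4, N 3, O 2, S 2, halogen 1):
  atom 1: O, bond orders sum to 2 (valence 2) → 0 H
  atom 2: C, bond orders sum to 4 (valence 4) → 0 H
  atom 3: C, bond orders sum to 4 (valence 4) → 0 H
  atom 4: C, bond orders sum to 2 (valence 4) → 2 H
  atom 5: C, bond orders sum to 4 (valence 4) → 0 H
  atom 6: O, bond orders sum to 2 (valence 2) → 0 H
  atom 7: O, bond orders sum to 2 (valence 2) → 0 H
  atom 8: C, bond orders sum to 1 (valence 4) → 3 H
  atom 9: C, bond orders sum to 3 (valence 4) → 1 H
  atom 10: C, bond orders sum to 4 (valence 4) → 0 H
  atom 11: C, bond orders sum to 4 (valence 4) → 0 H
  atom 12: O, bond orders sum to 1 (valence 2) → 1 H
  atom 13: O, bond orders sum to 2 (valence 2) → 0 H
  atom 14: C, bond orders sum to 2 (valence 4) → 2 H
  atom 15: C, bond orders sum to 4 (valence 4) → 0 H
  atom 16: O, bond orders sum to 2 (valence 2) → 0 H
  atom 17: O, bond orders sum to 1 (valence 2) → 1 H
Total hydrogens: 10.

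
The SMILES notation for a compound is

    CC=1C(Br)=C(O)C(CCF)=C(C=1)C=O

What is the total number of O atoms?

2

Scan the SMILES for O atoms (remember two-letter symbols like Cl and Br are single atoms).
Oxygen count: 2.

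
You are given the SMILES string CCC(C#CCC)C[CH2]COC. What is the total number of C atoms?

11

Count every carbon token in the SMILES (each C, including those in ring-closure positions and inside branches).
Carbon count: 11.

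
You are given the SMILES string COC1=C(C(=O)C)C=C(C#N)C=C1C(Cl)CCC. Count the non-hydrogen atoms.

18

Every atom symbol written in the SMILES (organic subset) is one heavy atom; implicit H are not written.
Heavy atoms by element → C:14, Cl:1, N:1, O:2.
Total: 18.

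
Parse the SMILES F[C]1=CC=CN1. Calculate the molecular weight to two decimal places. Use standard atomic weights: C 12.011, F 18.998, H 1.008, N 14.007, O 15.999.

85.08 g/mol

First, the molecular formula is C4H4FN (counting implicit H from valence).
  C: 4 × 12.011 = 48.044
  F: 1 × 18.998 = 18.998
  H: 4 × 1.008 = 4.032
  N: 1 × 14.007 = 14.007
Sum: 4×12.011 + 1×18.998 + 4×1.008 + 1×14.007 = 85.081 → 85.08 g/mol.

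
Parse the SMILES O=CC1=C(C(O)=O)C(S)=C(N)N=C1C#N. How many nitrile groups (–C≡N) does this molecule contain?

1

The nitrile motif appears at heavy-atom position 14 in the SMILES.
Other groups present: 1 aldehyde, 1 carboxylic acid, 1 primary amine, 1 thiol.
Nitrile count: 1.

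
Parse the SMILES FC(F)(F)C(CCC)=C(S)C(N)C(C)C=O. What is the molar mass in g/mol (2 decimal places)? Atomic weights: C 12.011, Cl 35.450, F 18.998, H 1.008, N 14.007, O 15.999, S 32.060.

255.30 g/mol

First, the molecular formula is C10H16F3NOS (counting implicit H from valence).
  C: 10 × 12.011 = 120.110
  F: 3 × 18.998 = 56.994
  H: 16 × 1.008 = 16.128
  N: 1 × 14.007 = 14.007
  O: 1 × 15.999 = 15.999
  S: 1 × 32.060 = 32.060
Sum: 10×12.011 + 3×18.998 + 16×1.008 + 1×14.007 + 1×15.999 + 1×32.060 = 255.298 → 255.30 g/mol.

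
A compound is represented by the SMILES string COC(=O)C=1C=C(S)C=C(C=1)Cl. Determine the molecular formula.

C8H7ClO2S

Walk through each heavy atom and fill implicit hydrogens from standard valence (C 4, N 3, O 2, S 2, halogen 1):
  atom 1: C, bond orders sum to 1 (valence 4) → 3 H
  atom 2: O, bond orders sum to 2 (valence 2) → 0 H
  atom 3: C, bond orders sum to 4 (valence 4) → 0 H
  atom 4: O, bond orders sum to 2 (valence 2) → 0 H
  atom 5: C, bond orders sum to 4 (valence 4) → 0 H
  atom 6: C, bond orders sum to 3 (valence 4) → 1 H
  atom 7: C, bond orders sum to 4 (valence 4) → 0 H
  atom 8: S, bond orders sum to 1 (valence 2) → 1 H
  atom 9: C, bond orders sum to 3 (valence 4) → 1 H
  atom 10: C, bond orders sum to 4 (valence 4) → 0 H
  atom 11: C, bond orders sum to 3 (valence 4) → 1 H
  atom 12: Cl (halogen, monovalent) → 0 H
Totals → C:8, H:7, Cl:1, O:2, S:1.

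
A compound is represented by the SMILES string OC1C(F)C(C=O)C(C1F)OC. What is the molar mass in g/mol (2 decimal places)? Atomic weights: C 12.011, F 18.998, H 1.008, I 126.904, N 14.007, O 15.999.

180.15 g/mol

First, the molecular formula is C7H10F2O3 (counting implicit H from valence).
  C: 7 × 12.011 = 84.077
  F: 2 × 18.998 = 37.996
  H: 10 × 1.008 = 10.080
  O: 3 × 15.999 = 47.997
Sum: 7×12.011 + 2×18.998 + 10×1.008 + 3×15.999 = 180.150 → 180.15 g/mol.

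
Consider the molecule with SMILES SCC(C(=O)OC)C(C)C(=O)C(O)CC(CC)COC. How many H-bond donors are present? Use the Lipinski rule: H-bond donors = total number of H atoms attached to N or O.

Donors: find every N or O and count the H atoms it carries.
  atom 5 (O): bond orders sum to 2 → 0 H
  atom 6 (O): bond orders sum to 2 → 0 H
  atom 11 (O): bond orders sum to 2 → 0 H
  atom 13 (O): bond orders sum to 1 → 1 H
  atom 19 (O): bond orders sum to 2 → 0 H
Lipinski HBD = 1.

1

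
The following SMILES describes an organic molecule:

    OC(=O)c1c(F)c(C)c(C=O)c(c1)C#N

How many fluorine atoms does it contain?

1

Scan the SMILES for F atoms (remember two-letter symbols like Cl and Br are single atoms).
Fluorine count: 1.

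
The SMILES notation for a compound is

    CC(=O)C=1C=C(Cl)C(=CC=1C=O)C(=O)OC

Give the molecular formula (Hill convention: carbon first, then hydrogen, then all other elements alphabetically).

Walk through each heavy atom and fill implicit hydrogens from standard valence (C 4, N 3, O 2, S 2, halogen 1):
  atom 1: C, bond orders sum to 1 (valence 4) → 3 H
  atom 2: C, bond orders sum to 4 (valence 4) → 0 H
  atom 3: O, bond orders sum to 2 (valence 2) → 0 H
  atom 4: C, bond orders sum to 4 (valence 4) → 0 H
  atom 5: C, bond orders sum to 3 (valence 4) → 1 H
  atom 6: C, bond orders sum to 4 (valence 4) → 0 H
  atom 7: Cl (halogen, monovalent) → 0 H
  atom 8: C, bond orders sum to 4 (valence 4) → 0 H
  atom 9: C, bond orders sum to 3 (valence 4) → 1 H
  atom 10: C, bond orders sum to 4 (valence 4) → 0 H
  atom 11: C, bond orders sum to 3 (valence 4) → 1 H
  atom 12: O, bond orders sum to 2 (valence 2) → 0 H
  atom 13: C, bond orders sum to 4 (valence 4) → 0 H
  atom 14: O, bond orders sum to 2 (valence 2) → 0 H
  atom 15: O, bond orders sum to 2 (valence 2) → 0 H
  atom 16: C, bond orders sum to 1 (valence 4) → 3 H
Totals → C:11, H:9, Cl:1, O:4.
In Hill order: C11H9ClO4.

C11H9ClO4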